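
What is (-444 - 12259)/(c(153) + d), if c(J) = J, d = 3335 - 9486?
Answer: 12703/5998 ≈ 2.1179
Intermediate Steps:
d = -6151
(-444 - 12259)/(c(153) + d) = (-444 - 12259)/(153 - 6151) = -12703/(-5998) = -12703*(-1/5998) = 12703/5998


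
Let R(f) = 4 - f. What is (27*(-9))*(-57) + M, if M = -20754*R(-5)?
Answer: -172935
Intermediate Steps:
M = -186786 (M = -20754*(4 - 1*(-5)) = -20754*(4 + 5) = -20754*9 = -186786)
(27*(-9))*(-57) + M = (27*(-9))*(-57) - 186786 = -243*(-57) - 186786 = 13851 - 186786 = -172935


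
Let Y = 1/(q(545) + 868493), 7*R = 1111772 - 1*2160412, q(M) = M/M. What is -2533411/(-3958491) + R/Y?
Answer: -3605146387735692683/27709437 ≈ -1.3011e+11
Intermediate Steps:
q(M) = 1
R = -1048640/7 (R = (1111772 - 1*2160412)/7 = (1111772 - 2160412)/7 = (⅐)*(-1048640) = -1048640/7 ≈ -1.4981e+5)
Y = 1/868494 (Y = 1/(1 + 868493) = 1/868494 ≈ 1.1514e-6)
-2533411/(-3958491) + R/Y = -2533411/(-3958491) - 1048640/(7*1/868494) = -2533411*(-1/3958491) - 1048640/7*868494 = 2533411/3958491 - 910737548160/7 = -3605146387735692683/27709437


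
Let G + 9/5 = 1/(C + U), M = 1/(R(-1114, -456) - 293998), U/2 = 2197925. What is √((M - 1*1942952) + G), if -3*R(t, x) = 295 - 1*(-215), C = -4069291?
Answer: 53*I*√492515501142429419377030/26684224420 ≈ 1393.9*I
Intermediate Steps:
R(t, x) = -170 (R(t, x) = -(295 - 1*(-215))/3 = -(295 + 215)/3 = -⅓*510 = -170)
U = 4395850 (U = 2*2197925 = 4395850)
M = -1/294168 (M = 1/(-170 - 293998) = 1/(-294168) = -1/294168 ≈ -3.3994e-6)
G = -2939026/1632795 (G = -9/5 + 1/(-4069291 + 4395850) = -9/5 + 1/326559 = -2939026/1632795 ≈ -1.8000)
√((M - 1*1942952) + G) = √((-1/294168 - 1*1942952) - 2939026/1632795) = √((-1/294168 - 1942952) - 2939026/1632795) = √(-571554303937/294168 - 2939026/1632795) = √(-103692430473801587/53368448840) = 53*I*√492515501142429419377030/26684224420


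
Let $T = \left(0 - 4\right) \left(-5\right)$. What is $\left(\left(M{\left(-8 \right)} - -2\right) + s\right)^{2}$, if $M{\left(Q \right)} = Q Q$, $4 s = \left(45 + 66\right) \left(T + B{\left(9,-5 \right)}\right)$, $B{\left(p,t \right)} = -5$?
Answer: $\frac{3721041}{16} \approx 2.3257 \cdot 10^{5}$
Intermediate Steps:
$T = 20$ ($T = \left(-4\right) \left(-5\right) = 20$)
$s = \frac{1665}{4}$ ($s = \frac{\left(45 + 66\right) \left(20 - 5\right)}{4} = \frac{111 \cdot 15}{4} = \frac{1}{4} \cdot 1665 = \frac{1665}{4} \approx 416.25$)
$M{\left(Q \right)} = Q^{2}$
$\left(\left(M{\left(-8 \right)} - -2\right) + s\right)^{2} = \left(\left(\left(-8\right)^{2} - -2\right) + \frac{1665}{4}\right)^{2} = \left(\left(64 + 2\right) + \frac{1665}{4}\right)^{2} = \left(66 + \frac{1665}{4}\right)^{2} = \left(\frac{1929}{4}\right)^{2} = \frac{3721041}{16}$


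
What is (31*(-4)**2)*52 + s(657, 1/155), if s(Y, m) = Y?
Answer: 26449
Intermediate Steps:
(31*(-4)**2)*52 + s(657, 1/155) = (31*(-4)**2)*52 + 657 = (31*16)*52 + 657 = 496*52 + 657 = 25792 + 657 = 26449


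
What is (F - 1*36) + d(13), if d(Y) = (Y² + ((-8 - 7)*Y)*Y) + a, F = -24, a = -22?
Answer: -2448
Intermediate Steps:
d(Y) = -22 - 14*Y² (d(Y) = (Y² + ((-8 - 7)*Y)*Y) - 22 = (Y² + (-15*Y)*Y) - 22 = (Y² - 15*Y²) - 22 = -14*Y² - 22 = -22 - 14*Y²)
(F - 1*36) + d(13) = (-24 - 1*36) + (-22 - 14*13²) = (-24 - 36) + (-22 - 14*169) = -60 + (-22 - 2366) = -60 - 2388 = -2448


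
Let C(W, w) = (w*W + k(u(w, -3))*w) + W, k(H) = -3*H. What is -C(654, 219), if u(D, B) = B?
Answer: -145851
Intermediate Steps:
C(W, w) = W + 9*w + W*w (C(W, w) = (w*W + (-3*(-3))*w) + W = (W*w + 9*w) + W = (9*w + W*w) + W = W + 9*w + W*w)
-C(654, 219) = -(654 + 9*219 + 654*219) = -(654 + 1971 + 143226) = -1*145851 = -145851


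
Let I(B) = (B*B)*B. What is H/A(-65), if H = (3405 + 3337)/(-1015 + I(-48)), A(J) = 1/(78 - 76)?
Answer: -13484/111607 ≈ -0.12082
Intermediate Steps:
A(J) = 1/2
I(B) = B**3 (I(B) = B**2*B = B**3)
H = -6742/111607 (H = (3405 + 3337)/(-1015 + (-48)**3) = 6742/(-1015 - 110592) = 6742/(-111607) = 6742*(-1/111607) = -6742/111607 ≈ -0.060408)
H/A(-65) = -6742/(111607*1/2) = -6742/111607*2 = -13484/111607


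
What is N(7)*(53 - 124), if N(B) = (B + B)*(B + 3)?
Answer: -9940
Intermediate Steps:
N(B) = 2*B*(3 + B) (N(B) = (2*B)*(3 + B) = 2*B*(3 + B))
N(7)*(53 - 124) = (2*7*(3 + 7))*(53 - 124) = (2*7*10)*(-71) = 140*(-71) = -9940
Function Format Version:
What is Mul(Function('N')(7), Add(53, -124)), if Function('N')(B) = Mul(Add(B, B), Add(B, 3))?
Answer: -9940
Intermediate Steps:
Function('N')(B) = Mul(2, B, Add(3, B)) (Function('N')(B) = Mul(Mul(2, B), Add(3, B)) = Mul(2, B, Add(3, B)))
Mul(Function('N')(7), Add(53, -124)) = Mul(Mul(2, 7, Add(3, 7)), Add(53, -124)) = Mul(Mul(2, 7, 10), -71) = Mul(140, -71) = -9940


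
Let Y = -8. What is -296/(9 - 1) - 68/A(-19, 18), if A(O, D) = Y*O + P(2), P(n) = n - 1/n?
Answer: -11495/307 ≈ -37.443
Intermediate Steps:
P(n) = n - 1/n
A(O, D) = 3/2 - 8*O (A(O, D) = -8*O + (2 - 1/2) = -8*O + (2 - 1*½) = -8*O + (2 - ½) = -8*O + 3/2 = 3/2 - 8*O)
-296/(9 - 1) - 68/A(-19, 18) = -296/(9 - 1) - 68/(3/2 - 8*(-19)) = -296/(8*1) - 68/(3/2 + 152) = -296/8 - 68/307/2 = -296*⅛ - 68*2/307 = -37 - 136/307 = -11495/307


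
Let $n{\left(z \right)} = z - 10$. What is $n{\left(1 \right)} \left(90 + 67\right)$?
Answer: $-1413$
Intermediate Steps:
$n{\left(z \right)} = -10 + z$
$n{\left(1 \right)} \left(90 + 67\right) = \left(-10 + 1\right) \left(90 + 67\right) = \left(-9\right) 157 = -1413$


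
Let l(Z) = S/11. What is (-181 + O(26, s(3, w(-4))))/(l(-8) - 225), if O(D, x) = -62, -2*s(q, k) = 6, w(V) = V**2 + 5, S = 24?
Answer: 891/817 ≈ 1.0906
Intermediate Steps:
w(V) = 5 + V**2
s(q, k) = -3 (s(q, k) = -1/2*6 = -3)
l(Z) = 24/11
(-181 + O(26, s(3, w(-4))))/(l(-8) - 225) = (-181 - 62)/(24/11 - 225) = -243/(-2451/11) = -243*(-11/2451) = 891/817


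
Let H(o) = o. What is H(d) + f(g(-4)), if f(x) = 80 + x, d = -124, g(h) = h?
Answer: -48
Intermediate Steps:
H(d) + f(g(-4)) = -124 + (80 - 4) = -124 + 76 = -48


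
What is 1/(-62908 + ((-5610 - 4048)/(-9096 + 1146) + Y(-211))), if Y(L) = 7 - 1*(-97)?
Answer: -3975/249641071 ≈ -1.5923e-5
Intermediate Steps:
Y(L) = 104 (Y(L) = 7 + 97 = 104)
1/(-62908 + ((-5610 - 4048)/(-9096 + 1146) + Y(-211))) = 1/(-62908 + ((-5610 - 4048)/(-9096 + 1146) + 104)) = 1/(-62908 + (-9658/(-7950) + 104)) = 1/(-62908 + (-9658*(-1/7950) + 104)) = 1/(-62908 + (4829/3975 + 104)) = 1/(-62908 + 418229/3975) = 1/(-249641071/3975) = -3975/249641071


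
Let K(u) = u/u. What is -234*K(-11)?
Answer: -234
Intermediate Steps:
K(u) = 1
-234*K(-11) = -234*1 = -234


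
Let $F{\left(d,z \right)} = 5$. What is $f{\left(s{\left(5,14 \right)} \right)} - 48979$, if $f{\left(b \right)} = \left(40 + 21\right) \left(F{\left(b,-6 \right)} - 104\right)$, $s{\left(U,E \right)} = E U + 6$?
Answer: $-55018$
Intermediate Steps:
$s{\left(U,E \right)} = 6 + E U$
$f{\left(b \right)} = -6039$ ($f{\left(b \right)} = \left(40 + 21\right) \left(5 - 104\right) = 61 \left(-99\right) = -6039$)
$f{\left(s{\left(5,14 \right)} \right)} - 48979 = -6039 - 48979 = -55018$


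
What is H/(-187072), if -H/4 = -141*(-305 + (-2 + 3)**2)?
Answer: 2679/2923 ≈ 0.91652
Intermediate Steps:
H = -171456 (H = -(-564)*(-305 + (-2 + 3)**2) = -(-564)*(-305 + 1**2) = -(-564)*(-305 + 1) = -(-564)*(-304) = -4*42864 = -171456)
H/(-187072) = -171456/(-187072) = -171456*(-1/187072) = 2679/2923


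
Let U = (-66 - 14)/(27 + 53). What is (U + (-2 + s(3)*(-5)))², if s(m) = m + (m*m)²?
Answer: 178929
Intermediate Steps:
U = -1 (U = -80/80 = -80*1/80 = -1)
s(m) = m + m⁴ (s(m) = m + (m²)² = m + m⁴)
(U + (-2 + s(3)*(-5)))² = (-1 + (-2 + (3 + 3⁴)*(-5)))² = (-1 + (-2 + (3 + 81)*(-5)))² = (-1 + (-2 + 84*(-5)))² = (-1 + (-2 - 420))² = (-1 - 422)² = (-423)² = 178929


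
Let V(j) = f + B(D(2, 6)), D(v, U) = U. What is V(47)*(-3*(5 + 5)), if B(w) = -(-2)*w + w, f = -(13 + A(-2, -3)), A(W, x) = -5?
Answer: -300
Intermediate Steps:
f = -8 (f = -(13 - 5) = -1*8 = -8)
B(w) = 3*w (B(w) = 2*w + w = 3*w)
V(j) = 10 (V(j) = -8 + 3*6 = -8 + 18 = 10)
V(47)*(-3*(5 + 5)) = 10*(-3*(5 + 5)) = 10*(-3*10) = 10*(-30) = -300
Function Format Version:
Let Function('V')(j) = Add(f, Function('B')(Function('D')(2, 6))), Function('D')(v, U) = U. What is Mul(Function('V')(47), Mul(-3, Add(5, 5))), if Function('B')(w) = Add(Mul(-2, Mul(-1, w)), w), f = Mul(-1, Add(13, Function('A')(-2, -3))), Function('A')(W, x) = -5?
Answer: -300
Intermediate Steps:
f = -8 (f = Mul(-1, Add(13, -5)) = Mul(-1, 8) = -8)
Function('B')(w) = Mul(3, w) (Function('B')(w) = Add(Mul(2, w), w) = Mul(3, w))
Function('V')(j) = 10 (Function('V')(j) = Add(-8, Mul(3, 6)) = Add(-8, 18) = 10)
Mul(Function('V')(47), Mul(-3, Add(5, 5))) = Mul(10, Mul(-3, Add(5, 5))) = Mul(10, Mul(-3, 10)) = Mul(10, -30) = -300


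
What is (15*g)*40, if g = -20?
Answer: -12000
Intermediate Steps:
(15*g)*40 = (15*(-20))*40 = -300*40 = -12000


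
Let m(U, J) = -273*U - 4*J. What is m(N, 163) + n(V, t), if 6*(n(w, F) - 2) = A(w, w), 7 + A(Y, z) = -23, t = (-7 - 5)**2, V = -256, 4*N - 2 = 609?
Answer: -169423/4 ≈ -42356.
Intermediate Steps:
N = 611/4 (N = 1/2 + (1/4)*609 = 1/2 + 609/4 = 611/4 ≈ 152.75)
t = 144 (t = (-12)**2 = 144)
A(Y, z) = -30 (A(Y, z) = -7 - 23 = -30)
n(w, F) = -3 (n(w, F) = 2 + (1/6)*(-30) = 2 - 5 = -3)
m(N, 163) + n(V, t) = (-273*611/4 - 4*163) - 3 = (-166803/4 - 652) - 3 = -169411/4 - 3 = -169423/4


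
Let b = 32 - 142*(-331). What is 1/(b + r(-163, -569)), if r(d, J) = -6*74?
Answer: 1/46590 ≈ 2.1464e-5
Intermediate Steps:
r(d, J) = -444
b = 47034 (b = 32 + 47002 = 47034)
1/(b + r(-163, -569)) = 1/(47034 - 444) = 1/46590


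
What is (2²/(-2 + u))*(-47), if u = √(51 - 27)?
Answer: -94/5 - 94*√6/5 ≈ -64.850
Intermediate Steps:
u = 2*√6 (u = √24 = 2*√6 ≈ 4.8990)
(2²/(-2 + u))*(-47) = (2²/(-2 + 2*√6))*(-47) = (4/(-2 + 2*√6))*(-47) = -188/(-2 + 2*√6)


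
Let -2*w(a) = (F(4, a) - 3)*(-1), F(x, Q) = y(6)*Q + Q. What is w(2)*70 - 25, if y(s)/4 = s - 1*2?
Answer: 1060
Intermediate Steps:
y(s) = -8 + 4*s (y(s) = 4*(s - 1*2) = 4*(s - 2) = 4*(-2 + s) = -8 + 4*s)
F(x, Q) = 17*Q (F(x, Q) = (-8 + 4*6)*Q + Q = (-8 + 24)*Q + Q = 16*Q + Q = 17*Q)
w(a) = -3/2 + 17*a/2 (w(a) = -(17*a - 3)*(-1)/2 = -(-3 + 17*a)*(-1)/2 = -(3 - 17*a)/2 = -3/2 + 17*a/2)
w(2)*70 - 25 = (-3/2 + (17/2)*2)*70 - 25 = (-3/2 + 17)*70 - 25 = (31/2)*70 - 25 = 1085 - 25 = 1060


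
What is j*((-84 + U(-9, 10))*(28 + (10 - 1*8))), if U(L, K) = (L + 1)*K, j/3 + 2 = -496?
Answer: 7350480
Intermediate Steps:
j = -1494 (j = -6 + 3*(-496) = -6 - 1488 = -1494)
U(L, K) = K*(1 + L) (U(L, K) = (1 + L)*K = K*(1 + L))
j*((-84 + U(-9, 10))*(28 + (10 - 1*8))) = -1494*(-84 + 10*(1 - 9))*(28 + (10 - 1*8)) = -1494*(-84 + 10*(-8))*(28 + (10 - 8)) = -1494*(-84 - 80)*(28 + 2) = -(-245016)*30 = -1494*(-4920) = 7350480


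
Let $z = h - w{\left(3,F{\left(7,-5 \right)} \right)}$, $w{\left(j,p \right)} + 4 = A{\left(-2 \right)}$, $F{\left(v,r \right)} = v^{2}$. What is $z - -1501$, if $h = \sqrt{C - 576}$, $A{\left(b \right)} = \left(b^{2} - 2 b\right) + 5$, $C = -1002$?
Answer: $1492 + i \sqrt{1578} \approx 1492.0 + 39.724 i$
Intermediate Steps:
$A{\left(b \right)} = 5 + b^{2} - 2 b$
$w{\left(j,p \right)} = 9$ ($w{\left(j,p \right)} = -4 + \left(5 + \left(-2\right)^{2} - -4\right) = -4 + \left(5 + 4 + 4\right) = -4 + 13 = 9$)
$h = i \sqrt{1578}$ ($h = \sqrt{-1002 - 576} = \sqrt{-1578} = i \sqrt{1578} \approx 39.724 i$)
$z = -9 + i \sqrt{1578}$ ($z = i \sqrt{1578} - 9 = -9 + i \sqrt{1578} \approx -9.0 + 39.724 i$)
$z - -1501 = \left(-9 + i \sqrt{1578}\right) - -1501 = \left(-9 + i \sqrt{1578}\right) + 1501 = 1492 + i \sqrt{1578}$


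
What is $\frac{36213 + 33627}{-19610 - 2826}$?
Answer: $- \frac{17460}{5609} \approx -3.1129$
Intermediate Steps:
$\frac{36213 + 33627}{-19610 - 2826} = \frac{69840}{-22436} = 69840 \left(- \frac{1}{22436}\right) = - \frac{17460}{5609}$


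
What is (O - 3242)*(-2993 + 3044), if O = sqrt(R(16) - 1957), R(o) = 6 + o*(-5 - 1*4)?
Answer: -165342 + 51*I*sqrt(2095) ≈ -1.6534e+5 + 2334.3*I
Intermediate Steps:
R(o) = 6 - 9*o (R(o) = 6 + o*(-5 - 4) = 6 + o*(-9) = 6 - 9*o)
O = I*sqrt(2095) (O = sqrt((6 - 9*16) - 1957) = sqrt((6 - 144) - 1957) = sqrt(-138 - 1957) = sqrt(-2095) = I*sqrt(2095) ≈ 45.771*I)
(O - 3242)*(-2993 + 3044) = (I*sqrt(2095) - 3242)*(-2993 + 3044) = (-3242 + I*sqrt(2095))*51 = -165342 + 51*I*sqrt(2095)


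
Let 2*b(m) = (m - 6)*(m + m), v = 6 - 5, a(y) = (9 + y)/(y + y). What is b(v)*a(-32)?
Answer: -115/64 ≈ -1.7969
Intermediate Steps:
a(y) = (9 + y)/(2*y) (a(y) = (9 + y)/((2*y)) = (9 + y)*(1/(2*y)) = (9 + y)/(2*y))
v = 1
b(m) = m*(-6 + m) (b(m) = ((m - 6)*(m + m))/2 = ((-6 + m)*(2*m))/2 = (2*m*(-6 + m))/2 = m*(-6 + m))
b(v)*a(-32) = (1*(-6 + 1))*((½)*(9 - 32)/(-32)) = (1*(-5))*((½)*(-1/32)*(-23)) = -5*23/64 = -115/64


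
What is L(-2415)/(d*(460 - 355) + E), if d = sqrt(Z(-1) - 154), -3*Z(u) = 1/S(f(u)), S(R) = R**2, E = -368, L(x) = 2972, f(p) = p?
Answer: -1093696/1836949 - 104020*I*sqrt(1389)/1836949 ≈ -0.59539 - 2.1104*I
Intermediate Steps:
Z(u) = -1/(3*u**2)
d = I*sqrt(1389)/3 (d = sqrt(-1/3/(-1)**2 - 154) = sqrt(-1/3*1 - 154) = sqrt(-1/3 - 154) = sqrt(-463/3) = I*sqrt(1389)/3 ≈ 12.423*I)
L(-2415)/(d*(460 - 355) + E) = 2972/((I*sqrt(1389)/3)*(460 - 355) - 368) = 2972/((I*sqrt(1389)/3)*105 - 368) = 2972/(35*I*sqrt(1389) - 368) = 2972/(-368 + 35*I*sqrt(1389))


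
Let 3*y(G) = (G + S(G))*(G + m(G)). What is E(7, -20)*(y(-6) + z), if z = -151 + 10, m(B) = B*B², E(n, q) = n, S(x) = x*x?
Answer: -16527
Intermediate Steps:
S(x) = x²
m(B) = B³
y(G) = (G + G²)*(G + G³)/3 (y(G) = ((G + G²)*(G + G³))/3 = (G + G²)*(G + G³)/3)
z = -141
E(7, -20)*(y(-6) + z) = 7*((⅓)*(-6)²*(1 - 6 + (-6)² + (-6)³) - 141) = 7*((⅓)*36*(1 - 6 + 36 - 216) - 141) = 7*((⅓)*36*(-185) - 141) = 7*(-2220 - 141) = 7*(-2361) = -16527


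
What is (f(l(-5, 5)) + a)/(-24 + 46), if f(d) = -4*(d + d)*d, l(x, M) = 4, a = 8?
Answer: -60/11 ≈ -5.4545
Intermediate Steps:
f(d) = -8*d**2 (f(d) = -4*2*d*d = -8*d**2)
(f(l(-5, 5)) + a)/(-24 + 46) = (-8*4**2 + 8)/(-24 + 46) = (-8*16 + 8)/22 = (-128 + 8)/22 = (1/22)*(-120) = -60/11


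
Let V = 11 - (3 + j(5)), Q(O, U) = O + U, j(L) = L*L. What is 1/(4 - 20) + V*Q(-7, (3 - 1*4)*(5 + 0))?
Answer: 3263/16 ≈ 203.94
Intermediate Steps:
j(L) = L²
V = -17 (V = 11 - (3 + 5²) = 11 - (3 + 25) = 11 - 1*28 = 11 - 28 = -17)
1/(4 - 20) + V*Q(-7, (3 - 1*4)*(5 + 0)) = 1/(4 - 20) - 17*(-7 + (3 - 1*4)*(5 + 0)) = 1/(-16) - 17*(-7 + (3 - 4)*5) = -1/16 - 17*(-7 - 1*5) = -1/16 - 17*(-7 - 5) = -1/16 - 17*(-12) = -1/16 + 204 = 3263/16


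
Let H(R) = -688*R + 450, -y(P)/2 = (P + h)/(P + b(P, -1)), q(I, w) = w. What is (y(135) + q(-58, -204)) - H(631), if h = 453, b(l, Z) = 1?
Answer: 7368911/17 ≈ 4.3347e+5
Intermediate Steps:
y(P) = -2*(453 + P)/(1 + P) (y(P) = -2*(P + 453)/(P + 1) = -2*(453 + P)/(1 + P))
H(R) = 450 - 688*R
(y(135) + q(-58, -204)) - H(631) = (2*(-453 - 1*135)/(1 + 135) - 204) - (450 - 688*631) = (2*(-453 - 135)/136 - 204) - (450 - 434128) = (2*(1/136)*(-588) - 204) - 1*(-433678) = (-147/17 - 204) + 433678 = -3615/17 + 433678 = 7368911/17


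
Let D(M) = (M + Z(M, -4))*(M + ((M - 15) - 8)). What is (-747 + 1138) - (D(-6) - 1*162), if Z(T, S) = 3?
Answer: 448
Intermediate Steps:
D(M) = (-23 + 2*M)*(3 + M) (D(M) = (M + 3)*(M + ((M - 15) - 8)) = (3 + M)*(M + ((-15 + M) - 8)) = (3 + M)*(M + (-23 + M)) = (3 + M)*(-23 + 2*M) = (-23 + 2*M)*(3 + M))
(-747 + 1138) - (D(-6) - 1*162) = (-747 + 1138) - ((-69 - 17*(-6) + 2*(-6)²) - 1*162) = 391 - ((-69 + 102 + 2*36) - 162) = 391 - ((-69 + 102 + 72) - 162) = 391 - (105 - 162) = 391 - 1*(-57) = 391 + 57 = 448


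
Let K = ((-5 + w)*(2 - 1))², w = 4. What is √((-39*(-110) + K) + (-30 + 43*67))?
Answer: √7142 ≈ 84.510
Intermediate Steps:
K = 1 (K = ((-5 + 4)*(2 - 1))² = (-1*1)² = (-1)² = 1)
√((-39*(-110) + K) + (-30 + 43*67)) = √((-39*(-110) + 1) + (-30 + 43*67)) = √((4290 + 1) + (-30 + 2881)) = √(4291 + 2851) = √7142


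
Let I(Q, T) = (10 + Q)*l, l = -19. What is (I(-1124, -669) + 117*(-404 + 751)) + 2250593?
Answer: 2312358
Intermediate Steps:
I(Q, T) = -190 - 19*Q (I(Q, T) = (10 + Q)*(-19) = -190 - 19*Q)
(I(-1124, -669) + 117*(-404 + 751)) + 2250593 = ((-190 - 19*(-1124)) + 117*(-404 + 751)) + 2250593 = ((-190 + 21356) + 117*347) + 2250593 = (21166 + 40599) + 2250593 = 61765 + 2250593 = 2312358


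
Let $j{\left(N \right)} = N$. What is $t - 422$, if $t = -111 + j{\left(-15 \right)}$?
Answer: $-548$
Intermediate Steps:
$t = -126$ ($t = -111 - 15 = -126$)
$t - 422 = -126 - 422 = -548$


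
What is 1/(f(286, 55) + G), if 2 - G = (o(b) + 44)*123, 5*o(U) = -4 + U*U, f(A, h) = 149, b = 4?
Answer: -5/27781 ≈ -0.00017998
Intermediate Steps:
o(U) = -4/5 + U**2/5 (o(U) = (-4 + U*U)/5 = (-4 + U**2)/5 = -4/5 + U**2/5)
G = -28526/5 (G = 2 - ((-4/5 + (1/5)*4**2) + 44)*123 = 2 - ((-4/5 + (1/5)*16) + 44)*123 = 2 - ((-4/5 + 16/5) + 44)*123 = 2 - (12/5 + 44)*123 = 2 - 232*123/5 = 2 - 1*28536/5 = 2 - 28536/5 = -28526/5 ≈ -5705.2)
1/(f(286, 55) + G) = 1/(149 - 28526/5) = 1/(-27781/5) = -5/27781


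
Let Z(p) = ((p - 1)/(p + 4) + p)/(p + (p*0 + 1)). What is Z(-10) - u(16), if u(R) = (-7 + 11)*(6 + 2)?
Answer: -1679/54 ≈ -31.093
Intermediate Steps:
Z(p) = (p + (-1 + p)/(4 + p))/(1 + p) (Z(p) = ((-1 + p)/(4 + p) + p)/(p + (0 + 1)) = ((-1 + p)/(4 + p) + p)/(p + 1) = (p + (-1 + p)/(4 + p))/(1 + p))
u(R) = 32 (u(R) = 4*8 = 32)
Z(-10) - u(16) = (-1 + (-10)² + 5*(-10))/(4 + (-10)² + 5*(-10)) - 1*32 = (-1 + 100 - 50)/(4 + 100 - 50) - 32 = 49/54 - 32 = -1679/54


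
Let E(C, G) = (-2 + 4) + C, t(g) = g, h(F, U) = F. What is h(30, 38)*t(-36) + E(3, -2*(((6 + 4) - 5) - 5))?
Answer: -1075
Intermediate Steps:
E(C, G) = 2 + C
h(30, 38)*t(-36) + E(3, -2*(((6 + 4) - 5) - 5)) = 30*(-36) + (2 + 3) = -1080 + 5 = -1075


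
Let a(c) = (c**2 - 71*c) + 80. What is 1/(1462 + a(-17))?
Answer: 1/3038 ≈ 0.00032916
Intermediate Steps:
a(c) = 80 + c**2 - 71*c
1/(1462 + a(-17)) = 1/(1462 + (80 + (-17)**2 - 71*(-17))) = 1/(1462 + (80 + 289 + 1207)) = 1/(1462 + 1576) = 1/3038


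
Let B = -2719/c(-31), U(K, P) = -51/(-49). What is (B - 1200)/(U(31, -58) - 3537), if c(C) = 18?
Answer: 1191631/3118716 ≈ 0.38209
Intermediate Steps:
U(K, P) = 51/49 (U(K, P) = -51*(-1/49) = 51/49)
B = -2719/18 ≈ -151.06
(B - 1200)/(U(31, -58) - 3537) = (-2719/18 - 1200)/(51/49 - 3537) = -24319/(18*(-173262/49)) = -24319/18*(-49/173262) = 1191631/3118716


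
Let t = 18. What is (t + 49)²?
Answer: 4489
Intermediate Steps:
(t + 49)² = (18 + 49)² = 67² = 4489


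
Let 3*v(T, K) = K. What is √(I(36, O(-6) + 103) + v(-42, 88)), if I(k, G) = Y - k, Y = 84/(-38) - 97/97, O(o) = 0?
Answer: I*√32091/57 ≈ 3.1428*I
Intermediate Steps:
v(T, K) = K/3
Y = -61/19 (Y = 84*(-1/38) - 97*1/97 = -42/19 - 1 = -61/19 ≈ -3.2105)
I(k, G) = -61/19 - k
√(I(36, O(-6) + 103) + v(-42, 88)) = √((-61/19 - 1*36) + (⅓)*88) = √((-61/19 - 36) + 88/3) = √(-745/19 + 88/3) = √(-563/57) = I*√32091/57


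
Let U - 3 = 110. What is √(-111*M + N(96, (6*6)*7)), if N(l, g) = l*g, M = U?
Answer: √11649 ≈ 107.93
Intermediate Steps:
U = 113 (U = 3 + 110 = 113)
M = 113
N(l, g) = g*l
√(-111*M + N(96, (6*6)*7)) = √(-111*113 + ((6*6)*7)*96) = √(-12543 + (36*7)*96) = √(-12543 + 252*96) = √(-12543 + 24192) = √11649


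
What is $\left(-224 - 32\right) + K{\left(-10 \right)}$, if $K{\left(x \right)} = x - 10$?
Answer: $-276$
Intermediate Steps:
$K{\left(x \right)} = -10 + x$ ($K{\left(x \right)} = x - 10 = -10 + x$)
$\left(-224 - 32\right) + K{\left(-10 \right)} = \left(-224 - 32\right) - 20 = -256 - 20 = -276$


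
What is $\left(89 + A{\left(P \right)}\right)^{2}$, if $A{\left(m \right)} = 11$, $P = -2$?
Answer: $10000$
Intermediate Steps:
$\left(89 + A{\left(P \right)}\right)^{2} = \left(89 + 11\right)^{2} = 100^{2} = 10000$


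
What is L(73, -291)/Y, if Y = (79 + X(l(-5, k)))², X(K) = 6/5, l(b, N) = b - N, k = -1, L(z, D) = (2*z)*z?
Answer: 266450/160801 ≈ 1.6570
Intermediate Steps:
L(z, D) = 2*z²
X(K) = 6/5 (X(K) = 6*(⅕) = 6/5)
Y = 160801/25 (Y = (79 + 6/5)² = (401/5)² = 160801/25 ≈ 6432.0)
L(73, -291)/Y = (2*73²)/(160801/25) = (2*5329)*(25/160801) = 10658*(25/160801) = 266450/160801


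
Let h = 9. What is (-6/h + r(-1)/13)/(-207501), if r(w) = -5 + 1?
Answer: 38/8092539 ≈ 4.6957e-6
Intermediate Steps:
r(w) = -4
(-6/h + r(-1)/13)/(-207501) = (-6/9 - 4/13)/(-207501) = (-6*⅑ - 4*1/13)*(-1/207501) = (-⅔ - 4/13)*(-1/207501) = -38/39*(-1/207501) = 38/8092539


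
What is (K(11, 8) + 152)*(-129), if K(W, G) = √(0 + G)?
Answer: -19608 - 258*√2 ≈ -19973.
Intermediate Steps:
K(W, G) = √G
(K(11, 8) + 152)*(-129) = (√8 + 152)*(-129) = (2*√2 + 152)*(-129) = (152 + 2*√2)*(-129) = -19608 - 258*√2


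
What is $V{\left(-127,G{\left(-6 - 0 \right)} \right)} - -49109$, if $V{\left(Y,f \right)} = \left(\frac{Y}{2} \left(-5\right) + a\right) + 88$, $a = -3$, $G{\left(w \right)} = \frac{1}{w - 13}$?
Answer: $\frac{99023}{2} \approx 49512.0$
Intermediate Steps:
$G{\left(w \right)} = \frac{1}{-13 + w}$
$V{\left(Y,f \right)} = 85 - \frac{5 Y}{2}$ ($V{\left(Y,f \right)} = \left(\frac{Y}{2} \left(-5\right) - 3\right) + 88 = \left(- \frac{5 Y}{2} - 3\right) + 88 = \left(-3 - \frac{5 Y}{2}\right) + 88 = 85 - \frac{5 Y}{2}$)
$V{\left(-127,G{\left(-6 - 0 \right)} \right)} - -49109 = \left(85 - - \frac{635}{2}\right) - -49109 = \left(85 + \frac{635}{2}\right) + 49109 = \frac{805}{2} + 49109 = \frac{99023}{2}$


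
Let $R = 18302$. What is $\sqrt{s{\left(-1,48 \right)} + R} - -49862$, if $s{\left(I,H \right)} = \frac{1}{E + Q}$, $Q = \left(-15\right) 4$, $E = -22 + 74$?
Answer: $49862 + \frac{\sqrt{292830}}{4} \approx 49997.0$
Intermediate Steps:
$E = 52$
$Q = -60$
$s{\left(I,H \right)} = - \frac{1}{8}$ ($s{\left(I,H \right)} = \frac{1}{52 - 60} = \frac{1}{-8} = - \frac{1}{8}$)
$\sqrt{s{\left(-1,48 \right)} + R} - -49862 = \sqrt{- \frac{1}{8} + 18302} - -49862 = \sqrt{\frac{146415}{8}} + 49862 = \frac{\sqrt{292830}}{4} + 49862 = 49862 + \frac{\sqrt{292830}}{4}$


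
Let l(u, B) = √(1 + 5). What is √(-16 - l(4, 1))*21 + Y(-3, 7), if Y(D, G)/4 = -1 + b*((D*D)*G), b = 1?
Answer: 248 + 21*√(-16 - √6) ≈ 248.0 + 90.201*I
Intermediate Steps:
l(u, B) = √6
Y(D, G) = -4 + 4*G*D² (Y(D, G) = 4*(-1 + 1*((D*D)*G)) = 4*(-1 + 1*(D²*G)) = 4*(-1 + 1*(G*D²)) = 4*(-1 + G*D²) = -4 + 4*G*D²)
√(-16 - l(4, 1))*21 + Y(-3, 7) = √(-16 - √6)*21 + (-4 + 4*7*(-3)²) = 21*√(-16 - √6) + (-4 + 4*7*9) = 21*√(-16 - √6) + (-4 + 252) = 21*√(-16 - √6) + 248 = 248 + 21*√(-16 - √6)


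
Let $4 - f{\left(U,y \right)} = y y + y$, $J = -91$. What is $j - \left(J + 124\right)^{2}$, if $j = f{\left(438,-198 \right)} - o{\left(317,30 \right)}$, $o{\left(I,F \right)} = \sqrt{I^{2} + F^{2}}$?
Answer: $-40091 - \sqrt{101389} \approx -40409.0$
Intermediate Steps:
$o{\left(I,F \right)} = \sqrt{F^{2} + I^{2}}$
$f{\left(U,y \right)} = 4 - y - y^{2}$ ($f{\left(U,y \right)} = 4 - \left(y y + y\right) = 4 - \left(y^{2} + y\right) = 4 - \left(y + y^{2}\right) = 4 - y - y^{2}$)
$j = -39002 - \sqrt{101389}$ ($j = \left(4 - -198 - \left(-198\right)^{2}\right) - \sqrt{30^{2} + 317^{2}} = \left(4 + 198 - 39204\right) - \sqrt{900 + 100489} = \left(4 + 198 - 39204\right) - \sqrt{101389} = -39002 - \sqrt{101389} \approx -39320.0$)
$j - \left(J + 124\right)^{2} = \left(-39002 - \sqrt{101389}\right) - \left(-91 + 124\right)^{2} = \left(-39002 - \sqrt{101389}\right) - 33^{2} = \left(-39002 - \sqrt{101389}\right) - 1089 = -40091 - \sqrt{101389}$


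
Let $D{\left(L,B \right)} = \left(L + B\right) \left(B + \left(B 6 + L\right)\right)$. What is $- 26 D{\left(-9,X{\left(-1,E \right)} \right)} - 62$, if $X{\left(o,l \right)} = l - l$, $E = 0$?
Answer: $-2168$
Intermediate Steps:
$X{\left(o,l \right)} = 0$
$D{\left(L,B \right)} = \left(B + L\right) \left(L + 7 B\right)$ ($D{\left(L,B \right)} = \left(B + L\right) \left(B + \left(6 B + L\right)\right) = \left(B + L\right) \left(B + \left(L + 6 B\right)\right) = \left(B + L\right) \left(L + 7 B\right)$)
$- 26 D{\left(-9,X{\left(-1,E \right)} \right)} - 62 = - 26 \left(\left(-9\right)^{2} + 7 \cdot 0^{2} + 8 \cdot 0 \left(-9\right)\right) - 62 = - 26 \left(81 + 7 \cdot 0 + 0\right) - 62 = - 26 \left(81 + 0 + 0\right) - 62 = \left(-26\right) 81 - 62 = -2106 - 62 = -2168$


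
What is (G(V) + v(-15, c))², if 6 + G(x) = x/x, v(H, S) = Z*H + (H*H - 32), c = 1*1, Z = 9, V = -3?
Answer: 2809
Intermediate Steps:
c = 1
v(H, S) = -32 + H² + 9*H (v(H, S) = 9*H + (H*H - 32) = 9*H + (H² - 32) = 9*H + (-32 + H²) = -32 + H² + 9*H)
G(x) = -5 (G(x) = -6 + x/x = -6 + 1 = -5)
(G(V) + v(-15, c))² = (-5 + (-32 + (-15)² + 9*(-15)))² = (-5 + (-32 + 225 - 135))² = (-5 + 58)² = 53² = 2809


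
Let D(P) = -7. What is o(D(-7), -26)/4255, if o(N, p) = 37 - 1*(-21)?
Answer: 58/4255 ≈ 0.013631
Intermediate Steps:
o(N, p) = 58 (o(N, p) = 37 + 21 = 58)
o(D(-7), -26)/4255 = 58/4255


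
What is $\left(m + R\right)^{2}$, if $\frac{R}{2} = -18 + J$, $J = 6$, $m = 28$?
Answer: $16$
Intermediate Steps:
$R = -24$ ($R = 2 \left(-18 + 6\right) = 2 \left(-12\right) = -24$)
$\left(m + R\right)^{2} = \left(28 - 24\right)^{2} = 4^{2} = 16$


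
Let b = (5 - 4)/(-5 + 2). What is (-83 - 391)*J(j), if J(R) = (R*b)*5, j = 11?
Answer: 8690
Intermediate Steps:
b = -1/3 (b = 1/(-3) = 1*(-1/3) = -1/3 ≈ -0.33333)
J(R) = -5*R/3 (J(R) = (R*(-1/3))*5 = -R/3*5 = -5*R/3)
(-83 - 391)*J(j) = (-83 - 391)*(-5/3*11) = -474*(-55/3) = 8690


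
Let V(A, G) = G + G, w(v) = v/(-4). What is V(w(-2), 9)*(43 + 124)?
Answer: 3006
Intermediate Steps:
w(v) = -v/4 (w(v) = v*(-¼) = -v/4)
V(A, G) = 2*G
V(w(-2), 9)*(43 + 124) = (2*9)*(43 + 124) = 18*167 = 3006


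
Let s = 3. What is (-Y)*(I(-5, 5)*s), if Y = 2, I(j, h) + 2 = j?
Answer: 42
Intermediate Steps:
I(j, h) = -2 + j
(-Y)*(I(-5, 5)*s) = (-1*2)*((-2 - 5)*3) = -(-14)*3 = -2*(-21) = 42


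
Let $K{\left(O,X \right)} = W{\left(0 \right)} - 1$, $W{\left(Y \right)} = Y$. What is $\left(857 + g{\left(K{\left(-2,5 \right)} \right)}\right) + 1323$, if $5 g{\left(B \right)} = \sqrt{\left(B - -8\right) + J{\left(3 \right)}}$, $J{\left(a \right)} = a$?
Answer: $2180 + \frac{\sqrt{10}}{5} \approx 2180.6$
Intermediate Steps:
$K{\left(O,X \right)} = -1$ ($K{\left(O,X \right)} = 0 - 1 = -1$)
$g{\left(B \right)} = \frac{\sqrt{11 + B}}{5}$ ($g{\left(B \right)} = \frac{\sqrt{\left(B - -8\right) + 3}}{5} = \frac{\sqrt{\left(B + 8\right) + 3}}{5} = \frac{\sqrt{\left(8 + B\right) + 3}}{5} = \frac{\sqrt{11 + B}}{5}$)
$\left(857 + g{\left(K{\left(-2,5 \right)} \right)}\right) + 1323 = \left(857 + \frac{\sqrt{11 - 1}}{5}\right) + 1323 = \left(857 + \frac{\sqrt{10}}{5}\right) + 1323 = 2180 + \frac{\sqrt{10}}{5}$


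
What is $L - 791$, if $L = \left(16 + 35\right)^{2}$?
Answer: $1810$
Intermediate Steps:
$L = 2601$ ($L = 51^{2} = 2601$)
$L - 791 = 2601 - 791 = 1810$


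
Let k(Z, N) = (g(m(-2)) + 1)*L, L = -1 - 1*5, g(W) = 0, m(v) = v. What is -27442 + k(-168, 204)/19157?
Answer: -525706400/19157 ≈ -27442.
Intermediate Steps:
L = -6 (L = -1 - 5 = -6)
k(Z, N) = -6 (k(Z, N) = (0 + 1)*(-6) = 1*(-6) = -6)
-27442 + k(-168, 204)/19157 = -27442 - 6/19157 = -525706400/19157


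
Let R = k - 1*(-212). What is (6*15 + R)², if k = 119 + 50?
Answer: 221841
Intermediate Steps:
k = 169
R = 381 (R = 169 - 1*(-212) = 169 + 212 = 381)
(6*15 + R)² = (6*15 + 381)² = (90 + 381)² = 471² = 221841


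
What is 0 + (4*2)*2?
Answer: 16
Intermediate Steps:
0 + (4*2)*2 = 0 + 8*2 = 0 + 16 = 16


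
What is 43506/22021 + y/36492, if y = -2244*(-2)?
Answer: 140537600/66965861 ≈ 2.0986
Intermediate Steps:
y = 4488
43506/22021 + y/36492 = 43506/22021 + 4488/36492 = 43506*(1/22021) + 4488*(1/36492) = 43506/22021 + 374/3041 = 140537600/66965861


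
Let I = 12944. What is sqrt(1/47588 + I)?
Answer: sqrt(7328303031481)/23794 ≈ 113.77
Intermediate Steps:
sqrt(1/47588 + I) = sqrt(1/47588 + 12944) = sqrt(615979073/47588) = sqrt(7328303031481)/23794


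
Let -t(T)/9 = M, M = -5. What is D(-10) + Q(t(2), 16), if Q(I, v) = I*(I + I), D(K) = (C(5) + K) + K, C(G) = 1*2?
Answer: 4032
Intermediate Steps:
C(G) = 2
t(T) = 45 (t(T) = -9*(-5) = 45)
D(K) = 2 + 2*K (D(K) = (2 + K) + K = 2 + 2*K)
Q(I, v) = 2*I² (Q(I, v) = I*(2*I) = 2*I²)
D(-10) + Q(t(2), 16) = (2 + 2*(-10)) + 2*45² = (2 - 20) + 2*2025 = -18 + 4050 = 4032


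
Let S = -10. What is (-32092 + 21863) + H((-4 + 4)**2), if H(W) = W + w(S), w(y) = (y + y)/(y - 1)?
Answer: -112499/11 ≈ -10227.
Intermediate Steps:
w(y) = 2*y/(-1 + y) (w(y) = (2*y)/(-1 + y) = 2*y/(-1 + y))
H(W) = 20/11 + W (H(W) = W + 2*(-10)/(-1 - 10) = W + 2*(-10)/(-11) = W + 2*(-10)*(-1/11) = W + 20/11 = 20/11 + W)
(-32092 + 21863) + H((-4 + 4)**2) = (-32092 + 21863) + (20/11 + (-4 + 4)**2) = -10229 + (20/11 + 0**2) = -10229 + (20/11 + 0) = -10229 + 20/11 = -112499/11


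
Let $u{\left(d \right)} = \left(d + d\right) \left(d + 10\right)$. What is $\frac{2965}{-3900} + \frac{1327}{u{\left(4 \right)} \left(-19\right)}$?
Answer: $- \frac{574241}{414960} \approx -1.3838$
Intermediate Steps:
$u{\left(d \right)} = 2 d \left(10 + d\right)$
$\frac{2965}{-3900} + \frac{1327}{u{\left(4 \right)} \left(-19\right)} = \frac{2965}{-3900} + \frac{1327}{2 \cdot 4 \left(10 + 4\right) \left(-19\right)} = 2965 \left(- \frac{1}{3900}\right) + \frac{1327}{2 \cdot 4 \cdot 14 \left(-19\right)} = - \frac{593}{780} + \frac{1327}{112 \left(-19\right)} = - \frac{593}{780} + \frac{1327}{-2128} = - \frac{593}{780} + 1327 \left(- \frac{1}{2128}\right) = - \frac{593}{780} - \frac{1327}{2128} = - \frac{574241}{414960}$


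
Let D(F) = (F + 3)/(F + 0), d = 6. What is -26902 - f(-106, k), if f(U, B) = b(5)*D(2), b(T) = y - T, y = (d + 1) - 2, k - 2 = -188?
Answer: -26902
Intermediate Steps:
k = -186 (k = 2 - 188 = -186)
y = 5 (y = (6 + 1) - 2 = 7 - 2 = 5)
D(F) = (3 + F)/F
b(T) = 5 - T
f(U, B) = 0 (f(U, B) = (5 - 1*5)*((3 + 2)/2) = (5 - 5)*((1/2)*5) = 0*(5/2) = 0)
-26902 - f(-106, k) = -26902 - 1*0 = -26902 + 0 = -26902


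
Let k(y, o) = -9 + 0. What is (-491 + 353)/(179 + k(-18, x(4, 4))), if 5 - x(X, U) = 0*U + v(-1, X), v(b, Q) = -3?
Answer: -69/85 ≈ -0.81176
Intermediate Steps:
x(X, U) = 8 (x(X, U) = 5 - (0*U - 3) = 5 - (0 - 3) = 5 - 1*(-3) = 5 + 3 = 8)
k(y, o) = -9
(-491 + 353)/(179 + k(-18, x(4, 4))) = (-491 + 353)/(179 - 9) = -138/170 = -138*1/170 = -69/85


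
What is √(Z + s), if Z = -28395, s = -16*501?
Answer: I*√36411 ≈ 190.82*I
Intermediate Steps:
s = -8016
√(Z + s) = √(-28395 - 8016) = √(-36411) = I*√36411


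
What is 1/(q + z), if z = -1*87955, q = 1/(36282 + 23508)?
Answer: -59790/5258829449 ≈ -1.1369e-5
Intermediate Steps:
q = 1/59790 ≈ 1.6725e-5
z = -87955
1/(q + z) = 1/(1/59790 - 87955) = 1/(-5258829449/59790) = -59790/5258829449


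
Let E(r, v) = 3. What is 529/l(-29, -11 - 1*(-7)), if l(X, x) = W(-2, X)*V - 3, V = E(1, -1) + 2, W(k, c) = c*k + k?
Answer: 529/277 ≈ 1.9097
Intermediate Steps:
W(k, c) = k + c*k
V = 5 (V = 3 + 2 = 5)
l(X, x) = -13 - 10*X (l(X, x) = -2*(1 + X)*5 - 3 = (-2 - 2*X)*5 - 3 = (-10 - 10*X) - 3 = -13 - 10*X)
529/l(-29, -11 - 1*(-7)) = 529/(-13 - 10*(-29)) = 529/(-13 + 290) = 529/277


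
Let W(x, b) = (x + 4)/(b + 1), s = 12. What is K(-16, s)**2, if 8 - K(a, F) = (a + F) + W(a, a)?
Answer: 3136/25 ≈ 125.44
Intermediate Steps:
W(x, b) = (4 + x)/(1 + b)
K(a, F) = 8 - F - a - (4 + a)/(1 + a) (K(a, F) = 8 - ((a + F) + (4 + a)/(1 + a)) = 8 - ((F + a) + (4 + a)/(1 + a)) = 8 - (F + a + (4 + a)/(1 + a)) = 8 + (-F - a - (4 + a)/(1 + a)) = 8 - F - a - (4 + a)/(1 + a))
K(-16, s)**2 = ((-4 - 1*(-16) + (1 - 16)*(8 - 1*12 - 1*(-16)))/(1 - 16))**2 = ((-4 + 16 - 15*(8 - 12 + 16))/(-15))**2 = (-(-4 + 16 - 15*12)/15)**2 = (-(-4 + 16 - 180)/15)**2 = (-1/15*(-168))**2 = (56/5)**2 = 3136/25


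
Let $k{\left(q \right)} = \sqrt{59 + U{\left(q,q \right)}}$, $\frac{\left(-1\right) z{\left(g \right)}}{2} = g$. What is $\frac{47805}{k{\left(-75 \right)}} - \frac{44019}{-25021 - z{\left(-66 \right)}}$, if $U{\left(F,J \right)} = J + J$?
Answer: $\frac{44019}{25153} - \frac{47805 i \sqrt{91}}{91} \approx 1.75 - 5011.3 i$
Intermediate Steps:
$U{\left(F,J \right)} = 2 J$
$z{\left(g \right)} = - 2 g$
$k{\left(q \right)} = \sqrt{59 + 2 q}$
$\frac{47805}{k{\left(-75 \right)}} - \frac{44019}{-25021 - z{\left(-66 \right)}} = \frac{47805}{\sqrt{59 + 2 \left(-75\right)}} - \frac{44019}{-25021 - \left(-2\right) \left(-66\right)} = \frac{47805}{\sqrt{59 - 150}} - \frac{44019}{-25021 - 132} = \frac{47805}{\sqrt{-91}} - \frac{44019}{-25021 - 132} = \frac{47805}{i \sqrt{91}} - \frac{44019}{-25153} = 47805 \left(- \frac{i \sqrt{91}}{91}\right) - - \frac{44019}{25153} = - \frac{47805 i \sqrt{91}}{91} + \frac{44019}{25153} = \frac{44019}{25153} - \frac{47805 i \sqrt{91}}{91}$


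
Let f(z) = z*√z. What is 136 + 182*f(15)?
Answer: 136 + 2730*√15 ≈ 10709.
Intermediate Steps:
f(z) = z^(3/2)
136 + 182*f(15) = 136 + 182*15^(3/2) = 136 + 182*(15*√15) = 136 + 2730*√15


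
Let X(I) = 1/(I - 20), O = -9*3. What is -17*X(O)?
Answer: 17/47 ≈ 0.36170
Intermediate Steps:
O = -27
X(I) = 1/(-20 + I)
-17*X(O) = -17/(-20 - 27) = -17/(-47) = -17*(-1/47) = 17/47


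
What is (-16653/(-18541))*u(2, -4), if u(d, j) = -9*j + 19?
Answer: 915915/18541 ≈ 49.399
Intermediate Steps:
u(d, j) = 19 - 9*j
(-16653/(-18541))*u(2, -4) = (-16653/(-18541))*(19 - 9*(-4)) = (-16653*(-1/18541))*(19 + 36) = (16653/18541)*55 = 915915/18541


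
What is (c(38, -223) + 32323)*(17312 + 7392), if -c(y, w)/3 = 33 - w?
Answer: 779534720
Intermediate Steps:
c(y, w) = -99 + 3*w (c(y, w) = -3*(33 - w) = -99 + 3*w)
(c(38, -223) + 32323)*(17312 + 7392) = ((-99 + 3*(-223)) + 32323)*(17312 + 7392) = ((-99 - 669) + 32323)*24704 = (-768 + 32323)*24704 = 31555*24704 = 779534720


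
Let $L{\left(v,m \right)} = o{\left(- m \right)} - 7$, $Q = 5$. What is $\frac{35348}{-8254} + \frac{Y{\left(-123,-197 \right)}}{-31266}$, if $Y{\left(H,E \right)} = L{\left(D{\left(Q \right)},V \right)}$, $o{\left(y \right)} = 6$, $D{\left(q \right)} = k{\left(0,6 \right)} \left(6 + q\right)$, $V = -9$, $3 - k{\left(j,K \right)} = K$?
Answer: $- \frac{552591157}{129034782} \approx -4.2825$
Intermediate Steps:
$k{\left(j,K \right)} = 3 - K$
$D{\left(q \right)} = -18 - 3 q$ ($D{\left(q \right)} = \left(3 - 6\right) \left(6 + q\right) = - 3 \left(6 + q\right) = -18 - 3 q$)
$L{\left(v,m \right)} = -1$ ($L{\left(v,m \right)} = 6 - 7 = -1$)
$Y{\left(H,E \right)} = -1$
$\frac{35348}{-8254} + \frac{Y{\left(-123,-197 \right)}}{-31266} = \frac{35348}{-8254} - \frac{1}{-31266} = 35348 \left(- \frac{1}{8254}\right) - - \frac{1}{31266} = - \frac{17674}{4127} + \frac{1}{31266} = - \frac{552591157}{129034782}$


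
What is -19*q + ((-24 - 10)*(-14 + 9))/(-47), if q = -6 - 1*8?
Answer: 12332/47 ≈ 262.38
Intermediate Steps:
q = -14 (q = -6 - 8 = -14)
-19*q + ((-24 - 10)*(-14 + 9))/(-47) = -19*(-14) + ((-24 - 10)*(-14 + 9))/(-47) = 266 - 34*(-5)*(-1/47) = 266 + 170*(-1/47) = 266 - 170/47 = 12332/47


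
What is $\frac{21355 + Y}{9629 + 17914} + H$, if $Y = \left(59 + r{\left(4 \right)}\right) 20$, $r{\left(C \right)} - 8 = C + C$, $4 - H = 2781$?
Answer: $- \frac{76464056}{27543} \approx -2776.2$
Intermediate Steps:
$H = -2777$ ($H = 4 - 2781 = -2777$)
$r{\left(C \right)} = 8 + 2 C$ ($r{\left(C \right)} = 8 + \left(C + C\right) = 8 + 2 C$)
$Y = 1500$ ($Y = \left(59 + \left(8 + 2 \cdot 4\right)\right) 20 = \left(59 + \left(8 + 8\right)\right) 20 = \left(59 + 16\right) 20 = 75 \cdot 20 = 1500$)
$\frac{21355 + Y}{9629 + 17914} + H = \frac{21355 + 1500}{9629 + 17914} - 2777 = \frac{22855}{27543} - 2777 = - \frac{76464056}{27543}$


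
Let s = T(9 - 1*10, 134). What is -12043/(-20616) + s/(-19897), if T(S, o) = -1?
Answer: 239640187/410196552 ≈ 0.58421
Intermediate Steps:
s = -1
-12043/(-20616) + s/(-19897) = -12043/(-20616) - 1/(-19897) = -12043*(-1/20616) - 1*(-1/19897) = 12043/20616 + 1/19897 = 239640187/410196552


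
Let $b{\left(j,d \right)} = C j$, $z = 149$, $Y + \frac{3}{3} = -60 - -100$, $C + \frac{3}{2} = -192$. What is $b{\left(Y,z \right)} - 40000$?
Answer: $- \frac{95093}{2} \approx -47547.0$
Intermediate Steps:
$C = - \frac{387}{2}$ ($C = - \frac{3}{2} - 192 = - \frac{387}{2} \approx -193.5$)
$Y = 39$ ($Y = -1 - -40 = -1 + \left(-60 + 100\right) = -1 + 40 = 39$)
$b{\left(j,d \right)} = - \frac{387 j}{2}$
$b{\left(Y,z \right)} - 40000 = \left(- \frac{387}{2}\right) 39 - 40000 = - \frac{15093}{2} - 40000 = - \frac{95093}{2}$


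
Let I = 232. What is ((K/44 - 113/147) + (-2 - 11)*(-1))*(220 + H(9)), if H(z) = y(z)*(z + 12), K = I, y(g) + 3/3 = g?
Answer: 10981952/1617 ≈ 6791.6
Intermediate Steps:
y(g) = -1 + g
K = 232
H(z) = (-1 + z)*(12 + z) (H(z) = (-1 + z)*(z + 12) = (-1 + z)*(12 + z))
((K/44 - 113/147) + (-2 - 11)*(-1))*(220 + H(9)) = ((232/44 - 113/147) + (-2 - 11)*(-1))*(220 + (-1 + 9)*(12 + 9)) = ((232*(1/44) - 113*1/147) - 13*(-1))*(220 + 8*21) = ((58/11 - 113/147) + 13)*(220 + 168) = (7283/1617 + 13)*388 = (28304/1617)*388 = 10981952/1617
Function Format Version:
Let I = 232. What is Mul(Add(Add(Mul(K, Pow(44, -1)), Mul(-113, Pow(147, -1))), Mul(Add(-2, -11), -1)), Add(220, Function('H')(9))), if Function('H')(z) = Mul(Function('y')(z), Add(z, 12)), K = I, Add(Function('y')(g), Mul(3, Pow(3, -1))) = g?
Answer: Rational(10981952, 1617) ≈ 6791.6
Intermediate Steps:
Function('y')(g) = Add(-1, g)
K = 232
Function('H')(z) = Mul(Add(-1, z), Add(12, z)) (Function('H')(z) = Mul(Add(-1, z), Add(z, 12)) = Mul(Add(-1, z), Add(12, z)))
Mul(Add(Add(Mul(K, Pow(44, -1)), Mul(-113, Pow(147, -1))), Mul(Add(-2, -11), -1)), Add(220, Function('H')(9))) = Mul(Add(Add(Mul(232, Pow(44, -1)), Mul(-113, Pow(147, -1))), Mul(Add(-2, -11), -1)), Add(220, Mul(Add(-1, 9), Add(12, 9)))) = Mul(Add(Add(Mul(232, Rational(1, 44)), Mul(-113, Rational(1, 147))), Mul(-13, -1)), Add(220, Mul(8, 21))) = Mul(Add(Add(Rational(58, 11), Rational(-113, 147)), 13), Add(220, 168)) = Mul(Add(Rational(7283, 1617), 13), 388) = Mul(Rational(28304, 1617), 388) = Rational(10981952, 1617)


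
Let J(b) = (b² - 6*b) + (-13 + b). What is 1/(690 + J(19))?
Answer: 1/943 ≈ 0.0010604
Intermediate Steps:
J(b) = -13 + b² - 5*b
1/(690 + J(19)) = 1/(690 + (-13 + 19² - 5*19)) = 1/(690 + (-13 + 361 - 95)) = 1/(690 + 253) = 1/943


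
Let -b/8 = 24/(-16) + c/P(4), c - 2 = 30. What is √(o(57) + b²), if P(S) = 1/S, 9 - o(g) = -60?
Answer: √1024213 ≈ 1012.0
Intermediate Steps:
o(g) = 69 (o(g) = 9 - 1*(-60) = 9 + 60 = 69)
c = 32 (c = 2 + 30 = 32)
b = -1012 (b = -8*(24/(-16) + 32/(1/4)) = -8*(24*(-1/16) + 32/(¼)) = -8*(-3/2 + 32*4) = -8*(-3/2 + 128) = -8*253/2 = -1012)
√(o(57) + b²) = √(69 + (-1012)²) = √(69 + 1024144) = √1024213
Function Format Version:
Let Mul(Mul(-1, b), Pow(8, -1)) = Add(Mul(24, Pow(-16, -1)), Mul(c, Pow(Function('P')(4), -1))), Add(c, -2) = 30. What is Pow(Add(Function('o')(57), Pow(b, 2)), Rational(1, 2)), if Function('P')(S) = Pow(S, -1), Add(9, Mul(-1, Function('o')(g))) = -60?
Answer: Pow(1024213, Rational(1, 2)) ≈ 1012.0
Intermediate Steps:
Function('o')(g) = 69 (Function('o')(g) = Add(9, Mul(-1, -60)) = Add(9, 60) = 69)
c = 32 (c = Add(2, 30) = 32)
b = -1012 (b = Mul(-8, Add(Mul(24, Pow(-16, -1)), Mul(32, Pow(Pow(4, -1), -1)))) = Mul(-8, Add(Mul(24, Rational(-1, 16)), Mul(32, Pow(Rational(1, 4), -1)))) = Mul(-8, Add(Rational(-3, 2), Mul(32, 4))) = Mul(-8, Add(Rational(-3, 2), 128)) = Mul(-8, Rational(253, 2)) = -1012)
Pow(Add(Function('o')(57), Pow(b, 2)), Rational(1, 2)) = Pow(Add(69, Pow(-1012, 2)), Rational(1, 2)) = Pow(Add(69, 1024144), Rational(1, 2)) = Pow(1024213, Rational(1, 2))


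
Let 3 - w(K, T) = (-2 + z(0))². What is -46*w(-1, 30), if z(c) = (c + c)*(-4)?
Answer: 46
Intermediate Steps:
z(c) = -8*c (z(c) = (2*c)*(-4) = -8*c)
w(K, T) = -1 (w(K, T) = 3 - (-2 - 8*0)² = 3 - (-2 + 0)² = 3 - 1*(-2)² = 3 - 1*4 = 3 - 4 = -1)
-46*w(-1, 30) = -46*(-1) = 46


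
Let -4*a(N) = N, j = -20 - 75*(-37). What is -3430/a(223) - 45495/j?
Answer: 5530643/122873 ≈ 45.011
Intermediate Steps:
j = 2755 (j = -20 + 2775 = 2755)
a(N) = -N/4
-3430/a(223) - 45495/j = -3430/((-1/4*223)) - 45495/2755 = -3430/(-223/4) - 45495*1/2755 = -3430*(-4/223) - 9099/551 = 13720/223 - 9099/551 = 5530643/122873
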